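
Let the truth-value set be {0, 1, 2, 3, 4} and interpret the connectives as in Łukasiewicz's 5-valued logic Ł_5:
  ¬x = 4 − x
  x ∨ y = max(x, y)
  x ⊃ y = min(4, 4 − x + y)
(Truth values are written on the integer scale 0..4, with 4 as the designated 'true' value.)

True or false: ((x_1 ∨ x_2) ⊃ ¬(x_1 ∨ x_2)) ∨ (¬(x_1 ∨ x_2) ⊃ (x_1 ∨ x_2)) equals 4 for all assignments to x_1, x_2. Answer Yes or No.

At x_1 = 0, x_2 = 1, for instance:
x_1 ∨ x_2 = 0 ∨ 1 = 1
x_1 ∨ x_2 = 0 ∨ 1 = 1
¬(x_1 ∨ x_2) = ¬1 = 3
(x_1 ∨ x_2) ⊃ ¬(x_1 ∨ x_2) = 1 ⊃ 3 = 4
¬(x_1 ∨ x_2) ⊃ (x_1 ∨ x_2) = 3 ⊃ 1 = 2
((x_1 ∨ x_2) ⊃ ¬(x_1 ∨ x_2)) ∨ (¬(x_1 ∨ x_2) ⊃ (x_1 ∨ x_2)) = 4 ∨ 2 = 4
and checking the remaining 24 assignments likewise gives ≥ 4 in every case.

Yes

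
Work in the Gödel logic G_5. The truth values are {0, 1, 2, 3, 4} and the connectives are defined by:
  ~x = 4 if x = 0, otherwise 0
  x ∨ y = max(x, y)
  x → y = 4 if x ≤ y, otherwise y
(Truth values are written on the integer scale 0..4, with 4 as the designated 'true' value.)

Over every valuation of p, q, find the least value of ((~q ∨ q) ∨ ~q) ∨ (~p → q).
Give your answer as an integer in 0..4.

Take p = 0, q = 1:
~q = ~1 = 0
~q ∨ q = 0 ∨ 1 = 1
~q = ~1 = 0
(~q ∨ q) ∨ ~q = 1 ∨ 0 = 1
~p = ~0 = 4
~p → q = 4 → 1 = 1
((~q ∨ q) ∨ ~q) ∨ (~p → q) = 1 ∨ 1 = 1
No assignment yields a value below 1, so this is the minimum.

1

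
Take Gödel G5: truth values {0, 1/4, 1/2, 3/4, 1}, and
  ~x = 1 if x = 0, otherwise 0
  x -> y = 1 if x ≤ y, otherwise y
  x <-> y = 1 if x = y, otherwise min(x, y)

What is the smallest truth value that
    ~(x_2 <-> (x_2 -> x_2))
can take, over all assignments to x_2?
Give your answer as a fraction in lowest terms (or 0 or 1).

0

Take x_2 = 1/4:
x_2 -> x_2 = 1/4 -> 1/4 = 1
x_2 <-> (x_2 -> x_2) = 1/4 <-> 1 = 1/4
~(x_2 <-> (x_2 -> x_2)) = ~1/4 = 0
No assignment yields a value below 0, so this is the minimum.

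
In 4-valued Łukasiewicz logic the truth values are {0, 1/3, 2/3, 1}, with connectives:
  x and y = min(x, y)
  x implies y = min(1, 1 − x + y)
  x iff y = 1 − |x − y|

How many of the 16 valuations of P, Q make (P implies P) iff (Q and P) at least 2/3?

P = 0, Q = 0 ↦ 0  <
P = 0, Q = 1/3 ↦ 0  <
P = 0, Q = 2/3 ↦ 0  <
P = 0, Q = 1 ↦ 0  <
P = 1/3, Q = 0 ↦ 0  <
P = 1/3, Q = 1/3 ↦ 1/3  <
P = 1/3, Q = 2/3 ↦ 1/3  <
P = 1/3, Q = 1 ↦ 1/3  <
P = 2/3, Q = 0 ↦ 0  <
P = 2/3, Q = 1/3 ↦ 1/3  <
P = 2/3, Q = 2/3 ↦ 2/3  ≥
P = 2/3, Q = 1 ↦ 2/3  ≥
P = 1, Q = 0 ↦ 0  <
P = 1, Q = 1/3 ↦ 1/3  <
P = 1, Q = 2/3 ↦ 2/3  ≥
P = 1, Q = 1 ↦ 1  ≥
So 4 of the 16 assignments meet the threshold.

4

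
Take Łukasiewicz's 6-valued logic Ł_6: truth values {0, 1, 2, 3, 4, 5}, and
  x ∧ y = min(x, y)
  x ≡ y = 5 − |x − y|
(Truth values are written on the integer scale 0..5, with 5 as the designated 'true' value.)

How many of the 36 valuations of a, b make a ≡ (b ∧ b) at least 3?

24

value 5: 6 assignments (counts)
value 4: 10 assignments (counts)
value 3: 8 assignments (counts)
value 2: 6 assignments
value 1: 4 assignments
value 0: 2 assignments
So 24 of the 36 assignments meet the threshold.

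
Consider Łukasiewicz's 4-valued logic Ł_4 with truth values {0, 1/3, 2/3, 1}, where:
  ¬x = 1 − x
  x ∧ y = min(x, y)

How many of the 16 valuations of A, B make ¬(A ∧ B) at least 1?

7

A = 0, B = 0 ↦ 1  ≥
A = 0, B = 1/3 ↦ 1  ≥
A = 0, B = 2/3 ↦ 1  ≥
A = 0, B = 1 ↦ 1  ≥
A = 1/3, B = 0 ↦ 1  ≥
A = 1/3, B = 1/3 ↦ 2/3  <
A = 1/3, B = 2/3 ↦ 2/3  <
A = 1/3, B = 1 ↦ 2/3  <
A = 2/3, B = 0 ↦ 1  ≥
A = 2/3, B = 1/3 ↦ 2/3  <
A = 2/3, B = 2/3 ↦ 1/3  <
A = 2/3, B = 1 ↦ 1/3  <
A = 1, B = 0 ↦ 1  ≥
A = 1, B = 1/3 ↦ 2/3  <
A = 1, B = 2/3 ↦ 1/3  <
A = 1, B = 1 ↦ 0  <
So 7 of the 16 assignments meet the threshold.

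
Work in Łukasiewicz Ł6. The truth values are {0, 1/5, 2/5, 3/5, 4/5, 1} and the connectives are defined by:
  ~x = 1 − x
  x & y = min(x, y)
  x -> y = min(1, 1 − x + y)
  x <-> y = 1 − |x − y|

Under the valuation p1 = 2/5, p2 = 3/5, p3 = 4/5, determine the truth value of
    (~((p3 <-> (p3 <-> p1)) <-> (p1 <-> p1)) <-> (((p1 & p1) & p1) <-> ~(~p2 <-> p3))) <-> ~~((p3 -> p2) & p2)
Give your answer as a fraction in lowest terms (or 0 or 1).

3/5

p3 <-> p1 = 4/5 <-> 2/5 = 3/5
p3 <-> (p3 <-> p1) = 4/5 <-> 3/5 = 4/5
p1 <-> p1 = 2/5 <-> 2/5 = 1
(p3 <-> (p3 <-> p1)) <-> (p1 <-> p1) = 4/5 <-> 1 = 4/5
~((p3 <-> (p3 <-> p1)) <-> (p1 <-> p1)) = ~4/5 = 1/5
p1 & p1 = 2/5 & 2/5 = 2/5
(p1 & p1) & p1 = 2/5 & 2/5 = 2/5
~p2 = ~3/5 = 2/5
~p2 <-> p3 = 2/5 <-> 4/5 = 3/5
~(~p2 <-> p3) = ~3/5 = 2/5
((p1 & p1) & p1) <-> ~(~p2 <-> p3) = 2/5 <-> 2/5 = 1
~((p3 <-> (p3 <-> p1)) <-> (p1 <-> p1)) <-> (((p1 & p1) & p1) <-> ~(~p2 <-> p3)) = 1/5 <-> 1 = 1/5
p3 -> p2 = 4/5 -> 3/5 = 4/5
(p3 -> p2) & p2 = 4/5 & 3/5 = 3/5
~((p3 -> p2) & p2) = ~3/5 = 2/5
~~((p3 -> p2) & p2) = ~2/5 = 3/5
(~((p3 <-> (p3 <-> p1)) <-> (p1 <-> p1)) <-> (((p1 & p1) & p1) <-> ~(~p2 <-> p3))) <-> ~~((p3 -> p2) & p2) = 1/5 <-> 3/5 = 3/5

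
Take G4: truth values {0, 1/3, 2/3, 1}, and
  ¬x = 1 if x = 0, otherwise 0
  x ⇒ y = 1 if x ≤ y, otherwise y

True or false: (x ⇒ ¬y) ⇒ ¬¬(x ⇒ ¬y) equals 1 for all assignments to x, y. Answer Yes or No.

x = 0, y = 0 ↦ 1
x = 0, y = 1/3 ↦ 1
x = 0, y = 2/3 ↦ 1
x = 0, y = 1 ↦ 1
x = 1/3, y = 0 ↦ 1
x = 1/3, y = 1/3 ↦ 1
x = 1/3, y = 2/3 ↦ 1
x = 1/3, y = 1 ↦ 1
x = 2/3, y = 0 ↦ 1
x = 2/3, y = 1/3 ↦ 1
x = 2/3, y = 2/3 ↦ 1
x = 2/3, y = 1 ↦ 1
x = 1, y = 0 ↦ 1
x = 1, y = 1/3 ↦ 1
x = 1, y = 2/3 ↦ 1
x = 1, y = 1 ↦ 1
Every assignment gives a value ≥ 1.

Yes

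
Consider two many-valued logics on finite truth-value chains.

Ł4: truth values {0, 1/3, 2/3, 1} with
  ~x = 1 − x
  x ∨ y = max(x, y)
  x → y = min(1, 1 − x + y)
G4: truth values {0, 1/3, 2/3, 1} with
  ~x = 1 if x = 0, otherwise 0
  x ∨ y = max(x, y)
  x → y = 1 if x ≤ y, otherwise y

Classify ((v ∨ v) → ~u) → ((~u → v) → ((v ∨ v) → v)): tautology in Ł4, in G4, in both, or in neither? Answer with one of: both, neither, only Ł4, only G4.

In Ł4: every assignment gives 1 — tautology.
In G4: every assignment gives 1 — tautology.

both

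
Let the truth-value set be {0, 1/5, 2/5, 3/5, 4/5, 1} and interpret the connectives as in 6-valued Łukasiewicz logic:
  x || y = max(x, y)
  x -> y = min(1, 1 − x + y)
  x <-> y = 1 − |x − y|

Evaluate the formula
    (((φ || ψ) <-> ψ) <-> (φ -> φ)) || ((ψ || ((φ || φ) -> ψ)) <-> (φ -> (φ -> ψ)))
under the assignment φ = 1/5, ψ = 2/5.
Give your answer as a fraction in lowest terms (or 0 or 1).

φ || ψ = 1/5 || 2/5 = 2/5
(φ || ψ) <-> ψ = 2/5 <-> 2/5 = 1
φ -> φ = 1/5 -> 1/5 = 1
((φ || ψ) <-> ψ) <-> (φ -> φ) = 1 <-> 1 = 1
φ || φ = 1/5 || 1/5 = 1/5
(φ || φ) -> ψ = 1/5 -> 2/5 = 1
ψ || ((φ || φ) -> ψ) = 2/5 || 1 = 1
φ -> ψ = 1/5 -> 2/5 = 1
φ -> (φ -> ψ) = 1/5 -> 1 = 1
(ψ || ((φ || φ) -> ψ)) <-> (φ -> (φ -> ψ)) = 1 <-> 1 = 1
(((φ || ψ) <-> ψ) <-> (φ -> φ)) || ((ψ || ((φ || φ) -> ψ)) <-> (φ -> (φ -> ψ))) = 1 || 1 = 1

1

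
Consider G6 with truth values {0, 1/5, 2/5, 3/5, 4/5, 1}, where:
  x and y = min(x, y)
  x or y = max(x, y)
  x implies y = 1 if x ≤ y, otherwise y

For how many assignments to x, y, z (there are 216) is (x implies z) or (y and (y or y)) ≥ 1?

141

value 1: 141 assignments (counts)
value 4/5: 19 assignments
value 3/5: 20 assignments
value 2/5: 18 assignments
value 1/5: 13 assignments
value 0: 5 assignments
So 141 of the 216 assignments meet the threshold.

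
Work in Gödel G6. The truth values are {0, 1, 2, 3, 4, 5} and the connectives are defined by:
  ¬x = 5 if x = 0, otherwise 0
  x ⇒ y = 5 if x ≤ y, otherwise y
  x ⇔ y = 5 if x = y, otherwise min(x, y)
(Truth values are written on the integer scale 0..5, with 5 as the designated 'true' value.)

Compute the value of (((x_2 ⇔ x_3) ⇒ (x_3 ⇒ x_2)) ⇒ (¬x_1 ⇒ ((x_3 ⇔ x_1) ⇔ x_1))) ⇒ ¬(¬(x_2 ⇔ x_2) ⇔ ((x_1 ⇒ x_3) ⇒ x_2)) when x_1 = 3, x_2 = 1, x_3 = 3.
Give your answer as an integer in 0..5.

x_2 ⇔ x_3 = 1 ⇔ 3 = 1
x_3 ⇒ x_2 = 3 ⇒ 1 = 1
(x_2 ⇔ x_3) ⇒ (x_3 ⇒ x_2) = 1 ⇒ 1 = 5
¬x_1 = ¬3 = 0
x_3 ⇔ x_1 = 3 ⇔ 3 = 5
(x_3 ⇔ x_1) ⇔ x_1 = 5 ⇔ 3 = 3
¬x_1 ⇒ ((x_3 ⇔ x_1) ⇔ x_1) = 0 ⇒ 3 = 5
((x_2 ⇔ x_3) ⇒ (x_3 ⇒ x_2)) ⇒ (¬x_1 ⇒ ((x_3 ⇔ x_1) ⇔ x_1)) = 5 ⇒ 5 = 5
x_2 ⇔ x_2 = 1 ⇔ 1 = 5
¬(x_2 ⇔ x_2) = ¬5 = 0
x_1 ⇒ x_3 = 3 ⇒ 3 = 5
(x_1 ⇒ x_3) ⇒ x_2 = 5 ⇒ 1 = 1
¬(x_2 ⇔ x_2) ⇔ ((x_1 ⇒ x_3) ⇒ x_2) = 0 ⇔ 1 = 0
¬(¬(x_2 ⇔ x_2) ⇔ ((x_1 ⇒ x_3) ⇒ x_2)) = ¬0 = 5
(((x_2 ⇔ x_3) ⇒ (x_3 ⇒ x_2)) ⇒ (¬x_1 ⇒ ((x_3 ⇔ x_1) ⇔ x_1))) ⇒ ¬(¬(x_2 ⇔ x_2) ⇔ ((x_1 ⇒ x_3) ⇒ x_2)) = 5 ⇒ 5 = 5

5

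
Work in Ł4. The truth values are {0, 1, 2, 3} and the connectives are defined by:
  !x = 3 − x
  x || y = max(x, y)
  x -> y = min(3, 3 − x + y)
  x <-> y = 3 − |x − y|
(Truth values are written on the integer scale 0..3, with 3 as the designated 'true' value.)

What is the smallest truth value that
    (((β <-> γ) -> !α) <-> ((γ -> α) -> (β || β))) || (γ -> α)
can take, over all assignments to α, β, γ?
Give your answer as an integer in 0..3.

Take α = 0, β = 0, γ = 1:
β <-> γ = 0 <-> 1 = 2
!α = !0 = 3
(β <-> γ) -> !α = 2 -> 3 = 3
γ -> α = 1 -> 0 = 2
β || β = 0 || 0 = 0
(γ -> α) -> (β || β) = 2 -> 0 = 1
((β <-> γ) -> !α) <-> ((γ -> α) -> (β || β)) = 3 <-> 1 = 1
γ -> α = 1 -> 0 = 2
(((β <-> γ) -> !α) <-> ((γ -> α) -> (β || β))) || (γ -> α) = 1 || 2 = 2
No assignment yields a value below 2, so this is the minimum.

2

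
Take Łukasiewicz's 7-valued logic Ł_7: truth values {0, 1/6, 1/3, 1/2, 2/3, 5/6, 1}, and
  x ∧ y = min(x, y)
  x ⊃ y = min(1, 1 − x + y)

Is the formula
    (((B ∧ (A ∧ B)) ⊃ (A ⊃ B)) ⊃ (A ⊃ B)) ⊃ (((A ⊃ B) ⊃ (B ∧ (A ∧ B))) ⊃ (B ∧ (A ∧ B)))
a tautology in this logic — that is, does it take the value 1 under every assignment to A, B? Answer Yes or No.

At A = 1, B = 5/6, for instance:
A ∧ B = 1 ∧ 5/6 = 5/6
B ∧ (A ∧ B) = 5/6 ∧ 5/6 = 5/6
A ⊃ B = 1 ⊃ 5/6 = 5/6
(B ∧ (A ∧ B)) ⊃ (A ⊃ B) = 5/6 ⊃ 5/6 = 1
((B ∧ (A ∧ B)) ⊃ (A ⊃ B)) ⊃ (A ⊃ B) = 1 ⊃ 5/6 = 5/6
(A ⊃ B) ⊃ (B ∧ (A ∧ B)) = 5/6 ⊃ 5/6 = 1
((A ⊃ B) ⊃ (B ∧ (A ∧ B))) ⊃ (B ∧ (A ∧ B)) = 1 ⊃ 5/6 = 5/6
(((B ∧ (A ∧ B)) ⊃ (A ⊃ B)) ⊃ (A ⊃ B)) ⊃ (((A ⊃ B) ⊃ (B ∧ (A ∧ B))) ⊃ (B ∧ (A ∧ B))) = 5/6 ⊃ 5/6 = 1
and checking the remaining 48 assignments likewise gives ≥ 1 in every case.

Yes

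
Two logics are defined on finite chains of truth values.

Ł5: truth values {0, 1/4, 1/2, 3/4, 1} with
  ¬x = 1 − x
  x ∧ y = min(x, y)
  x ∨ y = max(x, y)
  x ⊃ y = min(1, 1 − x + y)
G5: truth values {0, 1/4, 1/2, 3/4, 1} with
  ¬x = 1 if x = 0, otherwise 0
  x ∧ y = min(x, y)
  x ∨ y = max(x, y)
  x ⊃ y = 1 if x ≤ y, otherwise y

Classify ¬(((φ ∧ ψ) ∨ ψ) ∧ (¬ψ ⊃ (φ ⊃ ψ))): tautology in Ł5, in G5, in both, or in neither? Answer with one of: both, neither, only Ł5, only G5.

In Ł5: at φ = 0, ψ = 1/4 the value is 3/4 — not a tautology.
In G5: at φ = 0, ψ = 1/4 the value is 0 — not a tautology.

neither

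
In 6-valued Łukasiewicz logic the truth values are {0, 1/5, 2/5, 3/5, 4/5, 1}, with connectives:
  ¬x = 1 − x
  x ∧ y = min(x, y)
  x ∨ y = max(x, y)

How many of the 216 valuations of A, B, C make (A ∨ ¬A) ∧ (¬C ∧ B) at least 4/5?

value 1: 2 assignments (counts)
value 4/5: 14 assignments (counts)
value 3/5: 38 assignments
value 2/5: 42 assignments
value 1/5: 54 assignments
value 0: 66 assignments
So 16 of the 216 assignments meet the threshold.

16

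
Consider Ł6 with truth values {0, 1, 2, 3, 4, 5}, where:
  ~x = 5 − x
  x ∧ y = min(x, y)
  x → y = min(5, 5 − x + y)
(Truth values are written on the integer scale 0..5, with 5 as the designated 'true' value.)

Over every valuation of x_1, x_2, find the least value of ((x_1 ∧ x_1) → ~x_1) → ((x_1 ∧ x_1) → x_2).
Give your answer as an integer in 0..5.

3

Take x_1 = 2, x_2 = 0:
x_1 ∧ x_1 = 2 ∧ 2 = 2
~x_1 = ~2 = 3
(x_1 ∧ x_1) → ~x_1 = 2 → 3 = 5
x_1 ∧ x_1 = 2 ∧ 2 = 2
(x_1 ∧ x_1) → x_2 = 2 → 0 = 3
((x_1 ∧ x_1) → ~x_1) → ((x_1 ∧ x_1) → x_2) = 5 → 3 = 3
No assignment yields a value below 3, so this is the minimum.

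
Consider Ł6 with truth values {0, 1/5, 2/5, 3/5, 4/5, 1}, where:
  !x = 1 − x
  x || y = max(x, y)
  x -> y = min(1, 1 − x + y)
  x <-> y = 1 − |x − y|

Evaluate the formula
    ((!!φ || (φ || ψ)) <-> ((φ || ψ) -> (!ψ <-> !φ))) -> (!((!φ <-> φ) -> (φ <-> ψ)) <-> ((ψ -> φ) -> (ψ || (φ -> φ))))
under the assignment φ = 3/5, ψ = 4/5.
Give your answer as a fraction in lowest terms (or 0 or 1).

!φ = !3/5 = 2/5
!!φ = !2/5 = 3/5
φ || ψ = 3/5 || 4/5 = 4/5
!!φ || (φ || ψ) = 3/5 || 4/5 = 4/5
φ || ψ = 3/5 || 4/5 = 4/5
!ψ = !4/5 = 1/5
!φ = !3/5 = 2/5
!ψ <-> !φ = 1/5 <-> 2/5 = 4/5
(φ || ψ) -> (!ψ <-> !φ) = 4/5 -> 4/5 = 1
(!!φ || (φ || ψ)) <-> ((φ || ψ) -> (!ψ <-> !φ)) = 4/5 <-> 1 = 4/5
!φ = !3/5 = 2/5
!φ <-> φ = 2/5 <-> 3/5 = 4/5
φ <-> ψ = 3/5 <-> 4/5 = 4/5
(!φ <-> φ) -> (φ <-> ψ) = 4/5 -> 4/5 = 1
!((!φ <-> φ) -> (φ <-> ψ)) = !1 = 0
ψ -> φ = 4/5 -> 3/5 = 4/5
φ -> φ = 3/5 -> 3/5 = 1
ψ || (φ -> φ) = 4/5 || 1 = 1
(ψ -> φ) -> (ψ || (φ -> φ)) = 4/5 -> 1 = 1
!((!φ <-> φ) -> (φ <-> ψ)) <-> ((ψ -> φ) -> (ψ || (φ -> φ))) = 0 <-> 1 = 0
((!!φ || (φ || ψ)) <-> ((φ || ψ) -> (!ψ <-> !φ))) -> (!((!φ <-> φ) -> (φ <-> ψ)) <-> ((ψ -> φ) -> (ψ || (φ -> φ)))) = 4/5 -> 0 = 1/5

1/5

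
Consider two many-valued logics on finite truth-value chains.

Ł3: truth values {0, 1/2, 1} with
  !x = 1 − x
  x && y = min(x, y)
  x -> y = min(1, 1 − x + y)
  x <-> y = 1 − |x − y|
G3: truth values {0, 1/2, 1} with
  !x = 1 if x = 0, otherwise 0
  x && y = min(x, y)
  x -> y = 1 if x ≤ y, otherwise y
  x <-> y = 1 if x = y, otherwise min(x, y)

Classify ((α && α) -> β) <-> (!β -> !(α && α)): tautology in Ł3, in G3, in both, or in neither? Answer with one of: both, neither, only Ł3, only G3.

only Ł3

In Ł3: every assignment gives 1 — tautology.
In G3: at α = 1, β = 1/2 the value is 1/2 — not a tautology.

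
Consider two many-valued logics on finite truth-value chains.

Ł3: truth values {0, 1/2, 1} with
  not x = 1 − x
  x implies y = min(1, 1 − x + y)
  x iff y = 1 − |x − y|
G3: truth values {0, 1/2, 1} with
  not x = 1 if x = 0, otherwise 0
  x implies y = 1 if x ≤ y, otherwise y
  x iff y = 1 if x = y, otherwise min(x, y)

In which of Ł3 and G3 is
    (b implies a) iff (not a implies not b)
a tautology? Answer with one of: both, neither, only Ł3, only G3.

In Ł3: every assignment gives 1 — tautology.
In G3: at a = 1/2, b = 1 the value is 1/2 — not a tautology.

only Ł3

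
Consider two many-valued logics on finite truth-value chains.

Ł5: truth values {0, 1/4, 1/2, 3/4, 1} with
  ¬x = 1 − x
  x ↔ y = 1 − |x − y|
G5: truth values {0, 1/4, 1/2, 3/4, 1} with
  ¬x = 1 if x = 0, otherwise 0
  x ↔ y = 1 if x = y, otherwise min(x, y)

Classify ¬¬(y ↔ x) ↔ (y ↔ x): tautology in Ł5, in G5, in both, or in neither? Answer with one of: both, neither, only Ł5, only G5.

In Ł5: every assignment gives 1 — tautology.
In G5: at x = 1/4, y = 1/2 the value is 1/4 — not a tautology.

only Ł5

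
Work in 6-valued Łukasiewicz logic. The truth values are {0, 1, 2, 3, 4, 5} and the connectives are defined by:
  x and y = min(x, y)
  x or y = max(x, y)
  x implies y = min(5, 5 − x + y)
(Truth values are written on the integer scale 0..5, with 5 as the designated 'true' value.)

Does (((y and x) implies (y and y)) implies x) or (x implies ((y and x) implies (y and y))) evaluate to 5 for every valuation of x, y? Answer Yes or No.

Yes

At x = 5, y = 3, for instance:
y and x = 3 and 5 = 3
y and y = 3 and 3 = 3
(y and x) implies (y and y) = 3 implies 3 = 5
((y and x) implies (y and y)) implies x = 5 implies 5 = 5
x implies ((y and x) implies (y and y)) = 5 implies 5 = 5
(((y and x) implies (y and y)) implies x) or (x implies ((y and x) implies (y and y))) = 5 or 5 = 5
and checking the remaining 35 assignments likewise gives ≥ 5 in every case.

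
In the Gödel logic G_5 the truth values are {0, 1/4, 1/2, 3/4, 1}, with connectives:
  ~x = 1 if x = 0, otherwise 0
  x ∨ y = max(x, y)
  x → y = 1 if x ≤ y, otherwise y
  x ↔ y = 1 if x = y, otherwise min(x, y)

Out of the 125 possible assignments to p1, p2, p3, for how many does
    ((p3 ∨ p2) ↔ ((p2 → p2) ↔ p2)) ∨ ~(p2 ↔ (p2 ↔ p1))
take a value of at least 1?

85

value 1: 85 assignments (counts)
value 3/4: 4 assignments
value 1/2: 8 assignments
value 1/4: 12 assignments
value 0: 16 assignments
So 85 of the 125 assignments meet the threshold.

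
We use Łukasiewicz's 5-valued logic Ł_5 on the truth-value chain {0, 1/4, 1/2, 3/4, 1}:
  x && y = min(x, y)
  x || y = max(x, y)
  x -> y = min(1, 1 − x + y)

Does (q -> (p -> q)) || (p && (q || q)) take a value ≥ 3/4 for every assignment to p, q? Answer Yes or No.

At p = 1, q = 3/4, for instance:
p -> q = 1 -> 3/4 = 3/4
q -> (p -> q) = 3/4 -> 3/4 = 1
q || q = 3/4 || 3/4 = 3/4
p && (q || q) = 1 && 3/4 = 3/4
(q -> (p -> q)) || (p && (q || q)) = 1 || 3/4 = 1
and checking the remaining 24 assignments likewise gives ≥ 3/4 in every case.

Yes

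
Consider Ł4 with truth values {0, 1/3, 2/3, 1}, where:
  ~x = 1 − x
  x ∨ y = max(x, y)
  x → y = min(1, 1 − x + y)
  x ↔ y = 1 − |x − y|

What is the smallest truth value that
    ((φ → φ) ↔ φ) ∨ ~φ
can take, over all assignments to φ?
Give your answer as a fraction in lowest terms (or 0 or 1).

2/3

Take φ = 1/3:
φ → φ = 1/3 → 1/3 = 1
(φ → φ) ↔ φ = 1 ↔ 1/3 = 1/3
~φ = ~1/3 = 2/3
((φ → φ) ↔ φ) ∨ ~φ = 1/3 ∨ 2/3 = 2/3
No assignment yields a value below 2/3, so this is the minimum.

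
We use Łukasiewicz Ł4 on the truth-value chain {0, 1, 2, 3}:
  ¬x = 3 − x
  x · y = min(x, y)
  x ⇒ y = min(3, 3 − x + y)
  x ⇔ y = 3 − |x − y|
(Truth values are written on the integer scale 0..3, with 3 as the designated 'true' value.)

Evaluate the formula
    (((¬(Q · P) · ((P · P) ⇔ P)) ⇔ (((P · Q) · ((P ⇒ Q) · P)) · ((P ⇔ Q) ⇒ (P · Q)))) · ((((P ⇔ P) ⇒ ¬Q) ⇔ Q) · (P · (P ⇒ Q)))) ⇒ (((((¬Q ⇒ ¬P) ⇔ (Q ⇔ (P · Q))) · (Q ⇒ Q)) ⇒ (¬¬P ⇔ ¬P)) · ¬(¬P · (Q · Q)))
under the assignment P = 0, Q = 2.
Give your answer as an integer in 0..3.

3

Q · P = 2 · 0 = 0
¬(Q · P) = ¬0 = 3
P · P = 0 · 0 = 0
(P · P) ⇔ P = 0 ⇔ 0 = 3
¬(Q · P) · ((P · P) ⇔ P) = 3 · 3 = 3
P · Q = 0 · 2 = 0
P ⇒ Q = 0 ⇒ 2 = 3
(P ⇒ Q) · P = 3 · 0 = 0
(P · Q) · ((P ⇒ Q) · P) = 0 · 0 = 0
P ⇔ Q = 0 ⇔ 2 = 1
P · Q = 0 · 2 = 0
(P ⇔ Q) ⇒ (P · Q) = 1 ⇒ 0 = 2
((P · Q) · ((P ⇒ Q) · P)) · ((P ⇔ Q) ⇒ (P · Q)) = 0 · 2 = 0
(¬(Q · P) · ((P · P) ⇔ P)) ⇔ (((P · Q) · ((P ⇒ Q) · P)) · ((P ⇔ Q) ⇒ (P · Q))) = 3 ⇔ 0 = 0
P ⇔ P = 0 ⇔ 0 = 3
¬Q = ¬2 = 1
(P ⇔ P) ⇒ ¬Q = 3 ⇒ 1 = 1
((P ⇔ P) ⇒ ¬Q) ⇔ Q = 1 ⇔ 2 = 2
P ⇒ Q = 0 ⇒ 2 = 3
P · (P ⇒ Q) = 0 · 3 = 0
(((P ⇔ P) ⇒ ¬Q) ⇔ Q) · (P · (P ⇒ Q)) = 2 · 0 = 0
((¬(Q · P) · ((P · P) ⇔ P)) ⇔ (((P · Q) · ((P ⇒ Q) · P)) · ((P ⇔ Q) ⇒ (P · Q)))) · ((((P ⇔ P) ⇒ ¬Q) ⇔ Q) · (P · (P ⇒ Q))) = 0 · 0 = 0
¬Q = ¬2 = 1
¬P = ¬0 = 3
¬Q ⇒ ¬P = 1 ⇒ 3 = 3
P · Q = 0 · 2 = 0
Q ⇔ (P · Q) = 2 ⇔ 0 = 1
(¬Q ⇒ ¬P) ⇔ (Q ⇔ (P · Q)) = 3 ⇔ 1 = 1
Q ⇒ Q = 2 ⇒ 2 = 3
((¬Q ⇒ ¬P) ⇔ (Q ⇔ (P · Q))) · (Q ⇒ Q) = 1 · 3 = 1
¬P = ¬0 = 3
¬¬P = ¬3 = 0
¬P = ¬0 = 3
¬¬P ⇔ ¬P = 0 ⇔ 3 = 0
(((¬Q ⇒ ¬P) ⇔ (Q ⇔ (P · Q))) · (Q ⇒ Q)) ⇒ (¬¬P ⇔ ¬P) = 1 ⇒ 0 = 2
¬P = ¬0 = 3
Q · Q = 2 · 2 = 2
¬P · (Q · Q) = 3 · 2 = 2
¬(¬P · (Q · Q)) = ¬2 = 1
((((¬Q ⇒ ¬P) ⇔ (Q ⇔ (P · Q))) · (Q ⇒ Q)) ⇒ (¬¬P ⇔ ¬P)) · ¬(¬P · (Q · Q)) = 2 · 1 = 1
(((¬(Q · P) · ((P · P) ⇔ P)) ⇔ (((P · Q) · ((P ⇒ Q) · P)) · ((P ⇔ Q) ⇒ (P · Q)))) · ((((P ⇔ P) ⇒ ¬Q) ⇔ Q) · (P · (P ⇒ Q)))) ⇒ (((((¬Q ⇒ ¬P) ⇔ (Q ⇔ (P · Q))) · (Q ⇒ Q)) ⇒ (¬¬P ⇔ ¬P)) · ¬(¬P · (Q · Q))) = 0 ⇒ 1 = 3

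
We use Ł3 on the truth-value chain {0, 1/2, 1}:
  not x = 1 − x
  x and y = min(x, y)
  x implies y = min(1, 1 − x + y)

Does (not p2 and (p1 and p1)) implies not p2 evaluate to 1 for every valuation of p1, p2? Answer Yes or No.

p1 = 0, p2 = 0 ↦ 1
p1 = 0, p2 = 1/2 ↦ 1
p1 = 0, p2 = 1 ↦ 1
p1 = 1/2, p2 = 0 ↦ 1
p1 = 1/2, p2 = 1/2 ↦ 1
p1 = 1/2, p2 = 1 ↦ 1
p1 = 1, p2 = 0 ↦ 1
p1 = 1, p2 = 1/2 ↦ 1
p1 = 1, p2 = 1 ↦ 1
Every assignment gives a value ≥ 1.

Yes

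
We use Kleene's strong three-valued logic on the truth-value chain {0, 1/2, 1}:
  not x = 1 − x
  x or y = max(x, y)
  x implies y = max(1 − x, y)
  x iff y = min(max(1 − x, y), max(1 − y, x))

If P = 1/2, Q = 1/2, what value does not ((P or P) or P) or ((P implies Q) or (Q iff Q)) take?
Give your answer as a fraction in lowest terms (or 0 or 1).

1/2

P or P = 1/2 or 1/2 = 1/2
(P or P) or P = 1/2 or 1/2 = 1/2
not ((P or P) or P) = not 1/2 = 1/2
P implies Q = 1/2 implies 1/2 = 1/2
Q iff Q = 1/2 iff 1/2 = 1/2
(P implies Q) or (Q iff Q) = 1/2 or 1/2 = 1/2
not ((P or P) or P) or ((P implies Q) or (Q iff Q)) = 1/2 or 1/2 = 1/2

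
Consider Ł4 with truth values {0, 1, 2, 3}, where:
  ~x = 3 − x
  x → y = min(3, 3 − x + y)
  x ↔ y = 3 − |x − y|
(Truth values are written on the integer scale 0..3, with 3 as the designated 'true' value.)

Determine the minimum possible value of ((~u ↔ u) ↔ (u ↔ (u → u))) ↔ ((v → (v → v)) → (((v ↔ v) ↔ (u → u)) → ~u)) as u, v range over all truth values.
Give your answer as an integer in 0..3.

Take u = 2, v = 0:
~u = ~2 = 1
~u ↔ u = 1 ↔ 2 = 2
u → u = 2 → 2 = 3
u ↔ (u → u) = 2 ↔ 3 = 2
(~u ↔ u) ↔ (u ↔ (u → u)) = 2 ↔ 2 = 3
v → v = 0 → 0 = 3
v → (v → v) = 0 → 3 = 3
v ↔ v = 0 ↔ 0 = 3
u → u = 2 → 2 = 3
(v ↔ v) ↔ (u → u) = 3 ↔ 3 = 3
~u = ~2 = 1
((v ↔ v) ↔ (u → u)) → ~u = 3 → 1 = 1
(v → (v → v)) → (((v ↔ v) ↔ (u → u)) → ~u) = 3 → 1 = 1
((~u ↔ u) ↔ (u ↔ (u → u))) ↔ ((v → (v → v)) → (((v ↔ v) ↔ (u → u)) → ~u)) = 3 ↔ 1 = 1
No assignment yields a value below 1, so this is the minimum.

1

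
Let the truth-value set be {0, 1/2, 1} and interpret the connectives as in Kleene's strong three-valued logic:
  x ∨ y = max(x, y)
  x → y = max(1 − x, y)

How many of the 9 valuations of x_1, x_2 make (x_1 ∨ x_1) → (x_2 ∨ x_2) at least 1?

5

x_1 = 0, x_2 = 0 ↦ 1  ≥
x_1 = 0, x_2 = 1/2 ↦ 1  ≥
x_1 = 0, x_2 = 1 ↦ 1  ≥
x_1 = 1/2, x_2 = 0 ↦ 1/2  <
x_1 = 1/2, x_2 = 1/2 ↦ 1/2  <
x_1 = 1/2, x_2 = 1 ↦ 1  ≥
x_1 = 1, x_2 = 0 ↦ 0  <
x_1 = 1, x_2 = 1/2 ↦ 1/2  <
x_1 = 1, x_2 = 1 ↦ 1  ≥
So 5 of the 9 assignments meet the threshold.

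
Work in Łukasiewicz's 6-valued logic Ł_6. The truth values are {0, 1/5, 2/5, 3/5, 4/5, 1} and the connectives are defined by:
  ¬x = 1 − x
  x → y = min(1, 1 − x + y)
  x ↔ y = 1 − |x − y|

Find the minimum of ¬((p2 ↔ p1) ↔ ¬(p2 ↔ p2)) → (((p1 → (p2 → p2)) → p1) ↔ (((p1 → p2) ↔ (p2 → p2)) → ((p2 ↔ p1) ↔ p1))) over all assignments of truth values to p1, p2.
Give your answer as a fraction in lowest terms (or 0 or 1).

4/5

Take p1 = 1/5, p2 = 0:
p2 ↔ p1 = 0 ↔ 1/5 = 4/5
p2 ↔ p2 = 0 ↔ 0 = 1
¬(p2 ↔ p2) = ¬1 = 0
(p2 ↔ p1) ↔ ¬(p2 ↔ p2) = 4/5 ↔ 0 = 1/5
¬((p2 ↔ p1) ↔ ¬(p2 ↔ p2)) = ¬1/5 = 4/5
p2 → p2 = 0 → 0 = 1
p1 → (p2 → p2) = 1/5 → 1 = 1
(p1 → (p2 → p2)) → p1 = 1 → 1/5 = 1/5
p1 → p2 = 1/5 → 0 = 4/5
p2 → p2 = 0 → 0 = 1
(p1 → p2) ↔ (p2 → p2) = 4/5 ↔ 1 = 4/5
p2 ↔ p1 = 0 ↔ 1/5 = 4/5
(p2 ↔ p1) ↔ p1 = 4/5 ↔ 1/5 = 2/5
((p1 → p2) ↔ (p2 → p2)) → ((p2 ↔ p1) ↔ p1) = 4/5 → 2/5 = 3/5
((p1 → (p2 → p2)) → p1) ↔ (((p1 → p2) ↔ (p2 → p2)) → ((p2 ↔ p1) ↔ p1)) = 1/5 ↔ 3/5 = 3/5
¬((p2 ↔ p1) ↔ ¬(p2 ↔ p2)) → (((p1 → (p2 → p2)) → p1) ↔ (((p1 → p2) ↔ (p2 → p2)) → ((p2 ↔ p1) ↔ p1))) = 4/5 → 3/5 = 4/5
No assignment yields a value below 4/5, so this is the minimum.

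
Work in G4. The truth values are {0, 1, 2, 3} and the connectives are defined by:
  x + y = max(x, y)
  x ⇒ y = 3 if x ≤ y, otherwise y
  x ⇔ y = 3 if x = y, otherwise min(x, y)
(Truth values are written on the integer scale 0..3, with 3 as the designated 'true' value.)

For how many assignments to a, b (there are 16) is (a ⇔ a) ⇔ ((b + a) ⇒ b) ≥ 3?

a = 0, b = 0 ↦ 3  ≥
a = 0, b = 1 ↦ 3  ≥
a = 0, b = 2 ↦ 3  ≥
a = 0, b = 3 ↦ 3  ≥
a = 1, b = 0 ↦ 0  <
a = 1, b = 1 ↦ 3  ≥
a = 1, b = 2 ↦ 3  ≥
a = 1, b = 3 ↦ 3  ≥
a = 2, b = 0 ↦ 0  <
a = 2, b = 1 ↦ 1  <
a = 2, b = 2 ↦ 3  ≥
a = 2, b = 3 ↦ 3  ≥
a = 3, b = 0 ↦ 0  <
a = 3, b = 1 ↦ 1  <
a = 3, b = 2 ↦ 2  <
a = 3, b = 3 ↦ 3  ≥
So 10 of the 16 assignments meet the threshold.

10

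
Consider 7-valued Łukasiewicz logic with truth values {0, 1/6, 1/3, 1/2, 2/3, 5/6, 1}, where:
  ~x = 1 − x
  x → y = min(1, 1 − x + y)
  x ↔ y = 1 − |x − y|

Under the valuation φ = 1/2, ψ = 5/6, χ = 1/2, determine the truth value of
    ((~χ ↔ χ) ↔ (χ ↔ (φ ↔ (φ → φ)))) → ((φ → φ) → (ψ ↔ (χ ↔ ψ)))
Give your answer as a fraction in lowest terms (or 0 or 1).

~χ = ~1/2 = 1/2
~χ ↔ χ = 1/2 ↔ 1/2 = 1
φ → φ = 1/2 → 1/2 = 1
φ ↔ (φ → φ) = 1/2 ↔ 1 = 1/2
χ ↔ (φ ↔ (φ → φ)) = 1/2 ↔ 1/2 = 1
(~χ ↔ χ) ↔ (χ ↔ (φ ↔ (φ → φ))) = 1 ↔ 1 = 1
φ → φ = 1/2 → 1/2 = 1
χ ↔ ψ = 1/2 ↔ 5/6 = 2/3
ψ ↔ (χ ↔ ψ) = 5/6 ↔ 2/3 = 5/6
(φ → φ) → (ψ ↔ (χ ↔ ψ)) = 1 → 5/6 = 5/6
((~χ ↔ χ) ↔ (χ ↔ (φ ↔ (φ → φ)))) → ((φ → φ) → (ψ ↔ (χ ↔ ψ))) = 1 → 5/6 = 5/6

5/6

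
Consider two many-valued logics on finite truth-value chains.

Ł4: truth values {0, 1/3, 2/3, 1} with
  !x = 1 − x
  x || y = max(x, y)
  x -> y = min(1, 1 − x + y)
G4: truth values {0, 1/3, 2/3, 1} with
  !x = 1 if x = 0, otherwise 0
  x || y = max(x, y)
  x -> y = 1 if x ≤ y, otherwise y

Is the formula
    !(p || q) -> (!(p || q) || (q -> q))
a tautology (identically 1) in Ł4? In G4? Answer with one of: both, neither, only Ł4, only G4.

both

In Ł4: every assignment gives 1 — tautology.
In G4: every assignment gives 1 — tautology.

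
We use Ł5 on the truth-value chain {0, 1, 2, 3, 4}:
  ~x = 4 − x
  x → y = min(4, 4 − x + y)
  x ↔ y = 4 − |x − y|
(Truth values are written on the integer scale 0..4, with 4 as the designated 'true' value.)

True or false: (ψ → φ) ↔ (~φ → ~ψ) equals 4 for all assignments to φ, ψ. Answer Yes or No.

At φ = 0, ψ = 2, for instance:
ψ → φ = 2 → 0 = 2
~φ = ~0 = 4
~ψ = ~2 = 2
~φ → ~ψ = 4 → 2 = 2
(ψ → φ) ↔ (~φ → ~ψ) = 2 ↔ 2 = 4
and checking the remaining 24 assignments likewise gives ≥ 4 in every case.

Yes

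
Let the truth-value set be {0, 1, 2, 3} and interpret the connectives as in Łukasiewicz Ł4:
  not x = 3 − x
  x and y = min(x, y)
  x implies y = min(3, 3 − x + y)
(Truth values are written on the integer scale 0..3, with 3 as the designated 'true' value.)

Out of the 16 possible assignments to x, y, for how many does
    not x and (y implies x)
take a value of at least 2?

x = 0, y = 0 ↦ 3  ≥
x = 0, y = 1 ↦ 2  ≥
x = 0, y = 2 ↦ 1  <
x = 0, y = 3 ↦ 0  <
x = 1, y = 0 ↦ 2  ≥
x = 1, y = 1 ↦ 2  ≥
x = 1, y = 2 ↦ 2  ≥
x = 1, y = 3 ↦ 1  <
x = 2, y = 0 ↦ 1  <
x = 2, y = 1 ↦ 1  <
x = 2, y = 2 ↦ 1  <
x = 2, y = 3 ↦ 1  <
x = 3, y = 0 ↦ 0  <
x = 3, y = 1 ↦ 0  <
x = 3, y = 2 ↦ 0  <
x = 3, y = 3 ↦ 0  <
So 5 of the 16 assignments meet the threshold.

5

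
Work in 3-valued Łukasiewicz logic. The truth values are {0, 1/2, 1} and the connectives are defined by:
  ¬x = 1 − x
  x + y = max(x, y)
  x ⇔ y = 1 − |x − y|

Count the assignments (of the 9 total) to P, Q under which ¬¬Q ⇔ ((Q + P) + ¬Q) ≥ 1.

P = 0, Q = 0 ↦ 0  <
P = 0, Q = 1/2 ↦ 1  ≥
P = 0, Q = 1 ↦ 1  ≥
P = 1/2, Q = 0 ↦ 0  <
P = 1/2, Q = 1/2 ↦ 1  ≥
P = 1/2, Q = 1 ↦ 1  ≥
P = 1, Q = 0 ↦ 0  <
P = 1, Q = 1/2 ↦ 1/2  <
P = 1, Q = 1 ↦ 1  ≥
So 5 of the 9 assignments meet the threshold.

5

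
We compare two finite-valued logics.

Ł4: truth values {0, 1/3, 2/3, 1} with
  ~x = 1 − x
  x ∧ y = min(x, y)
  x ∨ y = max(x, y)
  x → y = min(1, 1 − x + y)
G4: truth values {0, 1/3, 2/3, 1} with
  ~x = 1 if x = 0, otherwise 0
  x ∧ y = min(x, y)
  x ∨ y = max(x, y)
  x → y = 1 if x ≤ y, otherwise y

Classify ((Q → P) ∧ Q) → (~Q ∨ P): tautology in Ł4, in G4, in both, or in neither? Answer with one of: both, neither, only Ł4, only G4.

only G4

In Ł4: at P = 1/3, Q = 2/3 the value is 2/3 — not a tautology.
In G4: every assignment gives 1 — tautology.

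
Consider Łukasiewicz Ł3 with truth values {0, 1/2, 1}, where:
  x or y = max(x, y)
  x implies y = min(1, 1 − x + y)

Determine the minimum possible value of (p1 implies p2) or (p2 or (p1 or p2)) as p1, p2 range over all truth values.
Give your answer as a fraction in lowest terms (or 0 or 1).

Take p1 = 1/2, p2 = 0:
p1 implies p2 = 1/2 implies 0 = 1/2
p1 or p2 = 1/2 or 0 = 1/2
p2 or (p1 or p2) = 0 or 1/2 = 1/2
(p1 implies p2) or (p2 or (p1 or p2)) = 1/2 or 1/2 = 1/2
No assignment yields a value below 1/2, so this is the minimum.

1/2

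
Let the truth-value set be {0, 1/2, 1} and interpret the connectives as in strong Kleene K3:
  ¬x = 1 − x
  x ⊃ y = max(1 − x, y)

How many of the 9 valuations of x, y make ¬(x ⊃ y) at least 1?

1

x = 0, y = 0 ↦ 0  <
x = 0, y = 1/2 ↦ 0  <
x = 0, y = 1 ↦ 0  <
x = 1/2, y = 0 ↦ 1/2  <
x = 1/2, y = 1/2 ↦ 1/2  <
x = 1/2, y = 1 ↦ 0  <
x = 1, y = 0 ↦ 1  ≥
x = 1, y = 1/2 ↦ 1/2  <
x = 1, y = 1 ↦ 0  <
So 1 of the 9 assignments meets the threshold.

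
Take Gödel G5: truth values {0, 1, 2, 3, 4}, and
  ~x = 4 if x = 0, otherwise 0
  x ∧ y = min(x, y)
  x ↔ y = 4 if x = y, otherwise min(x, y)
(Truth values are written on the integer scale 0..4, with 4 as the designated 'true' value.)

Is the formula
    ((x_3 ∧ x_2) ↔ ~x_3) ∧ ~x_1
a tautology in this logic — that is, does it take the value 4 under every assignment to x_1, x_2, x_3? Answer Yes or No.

No

Counterexample: take x_1 = 0, x_2 = 0, x_3 = 0.
x_3 ∧ x_2 = 0 ∧ 0 = 0
~x_3 = ~0 = 4
(x_3 ∧ x_2) ↔ ~x_3 = 0 ↔ 4 = 0
~x_1 = ~0 = 4
((x_3 ∧ x_2) ↔ ~x_3) ∧ ~x_1 = 0 ∧ 4 = 0
This gives 0 ≠ 4.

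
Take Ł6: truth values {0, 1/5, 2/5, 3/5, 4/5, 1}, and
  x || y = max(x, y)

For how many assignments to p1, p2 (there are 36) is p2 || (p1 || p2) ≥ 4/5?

value 1: 11 assignments (counts)
value 4/5: 9 assignments (counts)
value 3/5: 7 assignments
value 2/5: 5 assignments
value 1/5: 3 assignments
value 0: 1 assignment
So 20 of the 36 assignments meet the threshold.

20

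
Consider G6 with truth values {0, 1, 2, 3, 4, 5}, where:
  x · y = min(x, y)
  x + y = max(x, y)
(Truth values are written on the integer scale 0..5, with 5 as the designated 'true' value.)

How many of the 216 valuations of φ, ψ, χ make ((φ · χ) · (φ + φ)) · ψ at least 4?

value 5: 1 assignment (counts)
value 4: 7 assignments (counts)
value 3: 19 assignments
value 2: 37 assignments
value 1: 61 assignments
value 0: 91 assignments
So 8 of the 216 assignments meet the threshold.

8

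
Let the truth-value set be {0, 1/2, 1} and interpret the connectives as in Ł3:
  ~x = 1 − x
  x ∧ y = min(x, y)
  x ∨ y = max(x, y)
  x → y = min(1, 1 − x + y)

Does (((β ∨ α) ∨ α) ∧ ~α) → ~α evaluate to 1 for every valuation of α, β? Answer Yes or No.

α = 0, β = 0 ↦ 1
α = 0, β = 1/2 ↦ 1
α = 0, β = 1 ↦ 1
α = 1/2, β = 0 ↦ 1
α = 1/2, β = 1/2 ↦ 1
α = 1/2, β = 1 ↦ 1
α = 1, β = 0 ↦ 1
α = 1, β = 1/2 ↦ 1
α = 1, β = 1 ↦ 1
Every assignment gives a value ≥ 1.

Yes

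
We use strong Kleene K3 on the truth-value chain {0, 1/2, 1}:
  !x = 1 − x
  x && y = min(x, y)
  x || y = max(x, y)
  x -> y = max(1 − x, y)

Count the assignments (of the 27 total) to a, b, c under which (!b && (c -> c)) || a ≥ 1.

value 1: 13 assignments (counts)
value 1/2: 11 assignments
value 0: 3 assignments
So 13 of the 27 assignments meet the threshold.

13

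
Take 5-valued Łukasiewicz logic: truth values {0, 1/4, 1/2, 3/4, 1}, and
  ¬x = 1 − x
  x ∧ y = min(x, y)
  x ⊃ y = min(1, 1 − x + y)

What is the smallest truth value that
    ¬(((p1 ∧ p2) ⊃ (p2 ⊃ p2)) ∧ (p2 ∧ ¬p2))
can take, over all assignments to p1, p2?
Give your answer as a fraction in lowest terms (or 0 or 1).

1/2

Take p1 = 0, p2 = 1/2:
p1 ∧ p2 = 0 ∧ 1/2 = 0
p2 ⊃ p2 = 1/2 ⊃ 1/2 = 1
(p1 ∧ p2) ⊃ (p2 ⊃ p2) = 0 ⊃ 1 = 1
¬p2 = ¬1/2 = 1/2
p2 ∧ ¬p2 = 1/2 ∧ 1/2 = 1/2
((p1 ∧ p2) ⊃ (p2 ⊃ p2)) ∧ (p2 ∧ ¬p2) = 1 ∧ 1/2 = 1/2
¬(((p1 ∧ p2) ⊃ (p2 ⊃ p2)) ∧ (p2 ∧ ¬p2)) = ¬1/2 = 1/2
No assignment yields a value below 1/2, so this is the minimum.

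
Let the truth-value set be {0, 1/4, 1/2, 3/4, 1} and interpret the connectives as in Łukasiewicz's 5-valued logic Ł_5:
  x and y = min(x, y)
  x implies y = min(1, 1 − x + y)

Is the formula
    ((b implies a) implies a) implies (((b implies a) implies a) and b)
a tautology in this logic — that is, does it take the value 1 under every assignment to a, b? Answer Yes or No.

Counterexample: take a = 1/4, b = 0.
b implies a = 0 implies 1/4 = 1
(b implies a) implies a = 1 implies 1/4 = 1/4
((b implies a) implies a) and b = 1/4 and 0 = 0
((b implies a) implies a) implies (((b implies a) implies a) and b) = 1/4 implies 0 = 3/4
This gives 3/4 ≠ 1.

No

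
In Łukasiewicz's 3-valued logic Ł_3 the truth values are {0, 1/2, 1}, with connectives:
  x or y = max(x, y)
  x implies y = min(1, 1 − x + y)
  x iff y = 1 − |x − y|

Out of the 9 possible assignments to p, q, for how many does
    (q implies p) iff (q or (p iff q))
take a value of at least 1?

4

p = 0, q = 0 ↦ 1  ≥
p = 0, q = 1/2 ↦ 1  ≥
p = 0, q = 1 ↦ 0  <
p = 1/2, q = 0 ↦ 1/2  <
p = 1/2, q = 1/2 ↦ 1  ≥
p = 1/2, q = 1 ↦ 1/2  <
p = 1, q = 0 ↦ 0  <
p = 1, q = 1/2 ↦ 1/2  <
p = 1, q = 1 ↦ 1  ≥
So 4 of the 9 assignments meet the threshold.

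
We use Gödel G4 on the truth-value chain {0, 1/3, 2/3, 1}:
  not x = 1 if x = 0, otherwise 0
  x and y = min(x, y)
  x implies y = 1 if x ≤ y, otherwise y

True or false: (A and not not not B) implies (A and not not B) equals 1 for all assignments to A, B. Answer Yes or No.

No

Counterexample: take A = 1/3, B = 0.
not B = not 0 = 1
not not B = not 1 = 0
not not not B = not 0 = 1
A and not not not B = 1/3 and 1 = 1/3
not B = not 0 = 1
not not B = not 1 = 0
A and not not B = 1/3 and 0 = 0
(A and not not not B) implies (A and not not B) = 1/3 implies 0 = 0
This gives 0 ≠ 1.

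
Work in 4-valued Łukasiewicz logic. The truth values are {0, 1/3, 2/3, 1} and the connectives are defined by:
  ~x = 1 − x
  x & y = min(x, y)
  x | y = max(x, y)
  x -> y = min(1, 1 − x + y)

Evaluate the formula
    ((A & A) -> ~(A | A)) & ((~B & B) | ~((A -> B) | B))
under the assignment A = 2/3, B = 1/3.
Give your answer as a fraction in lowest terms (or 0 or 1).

1/3

A & A = 2/3 & 2/3 = 2/3
A | A = 2/3 | 2/3 = 2/3
~(A | A) = ~2/3 = 1/3
(A & A) -> ~(A | A) = 2/3 -> 1/3 = 2/3
~B = ~1/3 = 2/3
~B & B = 2/3 & 1/3 = 1/3
A -> B = 2/3 -> 1/3 = 2/3
(A -> B) | B = 2/3 | 1/3 = 2/3
~((A -> B) | B) = ~2/3 = 1/3
(~B & B) | ~((A -> B) | B) = 1/3 | 1/3 = 1/3
((A & A) -> ~(A | A)) & ((~B & B) | ~((A -> B) | B)) = 2/3 & 1/3 = 1/3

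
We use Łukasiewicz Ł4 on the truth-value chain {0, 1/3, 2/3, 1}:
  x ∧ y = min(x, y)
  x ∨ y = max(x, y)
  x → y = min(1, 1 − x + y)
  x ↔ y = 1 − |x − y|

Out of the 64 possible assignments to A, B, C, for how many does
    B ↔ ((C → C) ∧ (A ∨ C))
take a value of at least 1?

value 1: 16 assignments (counts)
value 2/3: 24 assignments
value 1/3: 16 assignments
value 0: 8 assignments
So 16 of the 64 assignments meet the threshold.

16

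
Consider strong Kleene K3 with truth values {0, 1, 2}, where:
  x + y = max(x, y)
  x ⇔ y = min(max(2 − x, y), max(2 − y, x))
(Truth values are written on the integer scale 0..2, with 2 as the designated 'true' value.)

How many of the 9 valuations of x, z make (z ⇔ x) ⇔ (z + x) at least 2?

x = 0, z = 0 ↦ 0  <
x = 0, z = 1 ↦ 1  <
x = 0, z = 2 ↦ 0  <
x = 1, z = 0 ↦ 1  <
x = 1, z = 1 ↦ 1  <
x = 1, z = 2 ↦ 1  <
x = 2, z = 0 ↦ 0  <
x = 2, z = 1 ↦ 1  <
x = 2, z = 2 ↦ 2  ≥
So 1 of the 9 assignments meets the threshold.

1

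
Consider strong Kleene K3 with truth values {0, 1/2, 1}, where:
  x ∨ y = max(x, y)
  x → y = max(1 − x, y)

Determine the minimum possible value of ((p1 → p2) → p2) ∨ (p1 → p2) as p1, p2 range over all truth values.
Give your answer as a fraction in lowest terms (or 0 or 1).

Take p1 = 1/2, p2 = 0:
p1 → p2 = 1/2 → 0 = 1/2
(p1 → p2) → p2 = 1/2 → 0 = 1/2
p1 → p2 = 1/2 → 0 = 1/2
((p1 → p2) → p2) ∨ (p1 → p2) = 1/2 ∨ 1/2 = 1/2
No assignment yields a value below 1/2, so this is the minimum.

1/2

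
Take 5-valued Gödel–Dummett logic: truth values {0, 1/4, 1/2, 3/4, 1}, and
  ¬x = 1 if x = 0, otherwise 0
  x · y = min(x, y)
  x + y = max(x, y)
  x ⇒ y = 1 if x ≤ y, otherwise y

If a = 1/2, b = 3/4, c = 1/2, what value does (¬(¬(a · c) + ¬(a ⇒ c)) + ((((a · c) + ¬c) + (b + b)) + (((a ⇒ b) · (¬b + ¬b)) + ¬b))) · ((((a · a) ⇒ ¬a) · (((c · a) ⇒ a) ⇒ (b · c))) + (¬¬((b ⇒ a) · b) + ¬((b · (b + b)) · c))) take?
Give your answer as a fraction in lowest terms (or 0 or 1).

a · c = 1/2 · 1/2 = 1/2
¬(a · c) = ¬1/2 = 0
a ⇒ c = 1/2 ⇒ 1/2 = 1
¬(a ⇒ c) = ¬1 = 0
¬(a · c) + ¬(a ⇒ c) = 0 + 0 = 0
¬(¬(a · c) + ¬(a ⇒ c)) = ¬0 = 1
a · c = 1/2 · 1/2 = 1/2
¬c = ¬1/2 = 0
(a · c) + ¬c = 1/2 + 0 = 1/2
b + b = 3/4 + 3/4 = 3/4
((a · c) + ¬c) + (b + b) = 1/2 + 3/4 = 3/4
a ⇒ b = 1/2 ⇒ 3/4 = 1
¬b = ¬3/4 = 0
¬b = ¬3/4 = 0
¬b + ¬b = 0 + 0 = 0
(a ⇒ b) · (¬b + ¬b) = 1 · 0 = 0
¬b = ¬3/4 = 0
((a ⇒ b) · (¬b + ¬b)) + ¬b = 0 + 0 = 0
(((a · c) + ¬c) + (b + b)) + (((a ⇒ b) · (¬b + ¬b)) + ¬b) = 3/4 + 0 = 3/4
¬(¬(a · c) + ¬(a ⇒ c)) + ((((a · c) + ¬c) + (b + b)) + (((a ⇒ b) · (¬b + ¬b)) + ¬b)) = 1 + 3/4 = 1
a · a = 1/2 · 1/2 = 1/2
¬a = ¬1/2 = 0
(a · a) ⇒ ¬a = 1/2 ⇒ 0 = 0
c · a = 1/2 · 1/2 = 1/2
(c · a) ⇒ a = 1/2 ⇒ 1/2 = 1
b · c = 3/4 · 1/2 = 1/2
((c · a) ⇒ a) ⇒ (b · c) = 1 ⇒ 1/2 = 1/2
((a · a) ⇒ ¬a) · (((c · a) ⇒ a) ⇒ (b · c)) = 0 · 1/2 = 0
b ⇒ a = 3/4 ⇒ 1/2 = 1/2
(b ⇒ a) · b = 1/2 · 3/4 = 1/2
¬((b ⇒ a) · b) = ¬1/2 = 0
¬¬((b ⇒ a) · b) = ¬0 = 1
b + b = 3/4 + 3/4 = 3/4
b · (b + b) = 3/4 · 3/4 = 3/4
(b · (b + b)) · c = 3/4 · 1/2 = 1/2
¬((b · (b + b)) · c) = ¬1/2 = 0
¬¬((b ⇒ a) · b) + ¬((b · (b + b)) · c) = 1 + 0 = 1
(((a · a) ⇒ ¬a) · (((c · a) ⇒ a) ⇒ (b · c))) + (¬¬((b ⇒ a) · b) + ¬((b · (b + b)) · c)) = 0 + 1 = 1
(¬(¬(a · c) + ¬(a ⇒ c)) + ((((a · c) + ¬c) + (b + b)) + (((a ⇒ b) · (¬b + ¬b)) + ¬b))) · ((((a · a) ⇒ ¬a) · (((c · a) ⇒ a) ⇒ (b · c))) + (¬¬((b ⇒ a) · b) + ¬((b · (b + b)) · c))) = 1 · 1 = 1

1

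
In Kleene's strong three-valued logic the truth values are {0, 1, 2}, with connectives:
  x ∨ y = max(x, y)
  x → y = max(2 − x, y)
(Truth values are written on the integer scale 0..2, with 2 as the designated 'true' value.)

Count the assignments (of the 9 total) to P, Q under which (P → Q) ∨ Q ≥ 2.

P = 0, Q = 0 ↦ 2  ≥
P = 0, Q = 1 ↦ 2  ≥
P = 0, Q = 2 ↦ 2  ≥
P = 1, Q = 0 ↦ 1  <
P = 1, Q = 1 ↦ 1  <
P = 1, Q = 2 ↦ 2  ≥
P = 2, Q = 0 ↦ 0  <
P = 2, Q = 1 ↦ 1  <
P = 2, Q = 2 ↦ 2  ≥
So 5 of the 9 assignments meet the threshold.

5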